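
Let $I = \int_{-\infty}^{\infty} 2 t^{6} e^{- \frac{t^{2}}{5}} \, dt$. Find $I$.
$\frac{1875 \sqrt{5} \sqrt{\pi}}{4}$

Consider the simpler parametrised integral
$$J(a) = \int_{-\infty}^{\infty} 2 e^{- a t^{2}} \, dt = \frac{2 \sqrt{\pi}}{\sqrt{a}}.$$

Differentiating under the integral sign brings down a factor of $(-t^2)$:
$$\frac{dJ}{da} = \int_{-\infty}^{\infty} - 2 t^{2} e^{- a t^{2}} \, dt = - \frac{\sqrt{\pi}}{a^{\frac{3}{2}}}.$$

Repeating $3$ times in total — each differentiation brings down another $(-t^2)$ — gives
$$\frac{d^{3}J}{da^{3}} = \int_{-\infty}^{\infty} - 2 t^{6} e^{- a t^{2}} \, dt = - \frac{15 \sqrt{\pi}}{4 a^{\frac{7}{2}}},$$
and the integrand here is $(-1)^{3}$ times the target integrand, so $I = (-1)^{3}\,\frac{d^{3}J}{da^{3}} = \frac{15 \sqrt{\pi}}{4 a^{\frac{7}{2}}}$.

Setting $a = \frac{1}{5}$:
$$I = \frac{1875 \sqrt{5} \sqrt{\pi}}{4}.$$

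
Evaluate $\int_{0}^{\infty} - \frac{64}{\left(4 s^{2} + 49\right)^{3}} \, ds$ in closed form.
$- \frac{6 \pi}{16807}$

Begin with the known result
$$J(a) = \int_{0}^{\infty} - \frac{1}{a^{2} + s^{2}} \, ds = - \frac{\pi}{2 a}.$$

Differentiating under the integral sign with respect to $a$,
$$\frac{dJ}{da} = \int_{0}^{\infty} \frac{2 a}{\left(a^{2} + s^{2}\right)^{2}} \, ds = \frac{\pi}{2 a^{2}},$$
so $\int_{0}^{\infty} - \frac{1}{\left(a^{2} + s^{2}\right)^{2}} \, ds = - \frac{\pi}{4 a^{3}}$.

Repeating — each differentiation of $1/(s^2+a^2)^j$ produces $-2ja/(s^2+a^2)^{j+1}$ — and dividing through by $-2ja$ at each step yields, after $2$ differentiations in total,
$$\int_{0}^{\infty} - \frac{1}{\left(a^{2} + s^{2}\right)^{3}} \, ds = - \frac{3 \pi}{16 a^{5}}.$$

Setting $a = \frac{7}{2}$:
$$I = - \frac{6 \pi}{16807}.$$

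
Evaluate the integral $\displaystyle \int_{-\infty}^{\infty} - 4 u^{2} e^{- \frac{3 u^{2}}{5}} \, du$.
$- \frac{10 \sqrt{15} \sqrt{\pi}}{9}$

Begin with the known integral
$$J(a) = \int_{-\infty}^{\infty} - 4 e^{- a u^{2}} \, du = - \frac{4 \sqrt{\pi}}{\sqrt{a}}.$$

Differentiating under the integral sign brings down a factor of $(-u^2)$:
$$\frac{dJ}{da} = \int_{-\infty}^{\infty} 4 u^{2} e^{- a u^{2}} \, du = \frac{2 \sqrt{\pi}}{a^{\frac{3}{2}}}.$$

The integral on the left is $-I$, so $I = - \frac{2 \sqrt{\pi}}{a^{\frac{3}{2}}}$.

Setting $a = \frac{3}{5}$:
$$I = - \frac{10 \sqrt{15} \sqrt{\pi}}{9}.$$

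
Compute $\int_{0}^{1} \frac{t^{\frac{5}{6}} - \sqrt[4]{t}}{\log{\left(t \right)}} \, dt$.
$- \log{\left(15 \right)} + \log{\left(22 \right)}$

Replace the exponent $\frac{1}{4}$ by a parameter $a$: let $I(a) = \int_{0}^{1} \frac{t^{\frac{5}{6}} - t^{a}}{\log{\left(t \right)}} \, dt$.

Since $\dfrac{\partial}{\partial a}\,t^{a} = t^{a} \ln t$, the $\ln t$ in the denominator cancels and
$$\frac{dI}{da} = \int_{0}^{1} -1 t^{a} \, dt = -1 \left[\frac{t^{a+1}}{a+1}\right]_0^1 = - \frac{1}{a + 1}.$$

Integrating with respect to $a$ gives $I(a) = - \log{\left(\frac{6 a}{11} + \frac{6}{11} \right)} + C$.

At $a = \frac{5}{6}$ the integrand is identically $0$, so $I(\frac{5}{6}) = 0$. The closed form gives $0$, hence $C = 0$.

Setting $a = \frac{1}{4}$:
$$I = - \log{\left(15 \right)} + \log{\left(22 \right)}.$$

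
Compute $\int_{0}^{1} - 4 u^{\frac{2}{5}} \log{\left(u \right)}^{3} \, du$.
$\frac{15000}{2401}$

Begin with the known integral
$$J(a) = \int_{0}^{1} - 4 u^{a} \, du = - \frac{4}{a + 1}.$$

Differentiating under the integral sign brings down a factor of $\ln u$:
$$\frac{dJ}{da} = \int_{0}^{1} - 4 u^{a} \log{\left(u \right)} \, du = \frac{4}{\left(a + 1\right)^{2}}.$$

Repeating $3$ times in total — each differentiation brings down another $\ln u$ — gives
$$\frac{d^{3}J}{da^{3}} = \int_{0}^{1} - 4 u^{a} \log{\left(u \right)}^{3} \, du = \frac{24}{\left(a + 1\right)^{4}},$$
and the integrand here is exactly the target integrand, so $I = \frac{24}{\left(a + 1\right)^{4}}$.

Setting $a = \frac{2}{5}$:
$$I = \frac{15000}{2401}.$$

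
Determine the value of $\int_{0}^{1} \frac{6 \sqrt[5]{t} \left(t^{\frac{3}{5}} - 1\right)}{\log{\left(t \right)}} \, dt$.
$- \log{\left(\frac{64}{729} \right)}$

Introduce a parameter $a$ in the exponent: let $I(a) = \int_{0}^{1} \frac{6 \left(t^{\frac{4}{5}} - t^{a}\right)}{\log{\left(t \right)}} \, dt$.

Since $\dfrac{\partial}{\partial a}\,t^{a} = t^{a} \ln t$, the $\ln t$ in the denominator cancels and
$$\frac{dI}{da} = \int_{0}^{1} -6 t^{a} \, dt = -6 \left[\frac{t^{a+1}}{a+1}\right]_0^1 = - \frac{6}{a + 1}.$$

Integrating with respect to $a$ gives $I(a) = - \log{\left(\frac{15625 \left(a + 1\right)^{6}}{531441} \right)} + C$.

At $a = \frac{4}{5}$ the integrand is identically $0$, so $I(\frac{4}{5}) = 0$. The closed form gives $0$, hence $C = 0$.

Setting $a = \frac{1}{5}$:
$$I = - \log{\left(\frac{64}{729} \right)}.$$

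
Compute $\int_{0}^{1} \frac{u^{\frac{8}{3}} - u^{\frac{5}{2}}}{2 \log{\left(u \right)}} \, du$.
$\log{\left(\frac{\sqrt{462}}{21} \right)}$

Consider the one-parameter family: let $I(a) = \int_{0}^{1} \frac{u^{\frac{8}{3}} - u^{a}}{2 \log{\left(u \right)}} \, du$.

Since $\dfrac{\partial}{\partial a}\,u^{a} = u^{a} \ln u$, the $\ln u$ in the denominator cancels and
$$\frac{dI}{da} = \int_{0}^{1} - \frac{1}{2} u^{a} \, du = - \frac{1}{2} \left[\frac{u^{a+1}}{a+1}\right]_0^1 = - \frac{1}{2 a + 2}.$$

Integrating with respect to $a$ gives $I(a) = - \frac{\log{\left(a + 1 \right)}}{2} - \frac{\log{\left(3 \right)}}{2} + \frac{\log{\left(11 \right)}}{2} + C$.

At $a = \frac{8}{3}$ the integrand is identically $0$, so $I(\frac{8}{3}) = 0$. The closed form gives $0$, hence $C = 0$.

Setting $a = \frac{5}{2}$:
$$I = \log{\left(\frac{\sqrt{462}}{21} \right)}.$$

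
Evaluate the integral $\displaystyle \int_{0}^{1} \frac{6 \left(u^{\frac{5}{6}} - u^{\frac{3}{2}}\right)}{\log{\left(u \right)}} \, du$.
$\log{\left(\frac{1771561}{11390625} \right)}$

Introduce a parameter $a$ in the exponent: let $I(a) = \int_{0}^{1} \frac{6 \left(- u^{\frac{3}{2}} + u^{a}\right)}{\log{\left(u \right)}} \, du$.

Since $\dfrac{\partial}{\partial a}\,u^{a} = u^{a} \ln u$, the $\ln u$ in the denominator cancels and
$$\frac{dI}{da} = \int_{0}^{1} 6 u^{a} \, du = 6 \left[\frac{u^{a+1}}{a+1}\right]_0^1 = \frac{6}{a + 1}.$$

Integrating with respect to $a$ gives $I(a) = \log{\left(\frac{64 \left(a + 1\right)^{6}}{15625} \right)} + C$.

At $a = \frac{3}{2}$ the integrand is identically $0$, so $I(\frac{3}{2}) = 0$. The closed form gives $0$, hence $C = 0$.

Setting $a = \frac{5}{6}$:
$$I = \log{\left(\frac{1771561}{11390625} \right)}.$$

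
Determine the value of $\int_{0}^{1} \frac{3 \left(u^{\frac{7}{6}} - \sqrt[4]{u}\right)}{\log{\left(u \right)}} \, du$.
$- \log{\left(\frac{3375}{17576} \right)}$

Replace the exponent $\frac{1}{4}$ by a parameter $a$: let $I(a) = \int_{0}^{1} \frac{3 \left(u^{\frac{7}{6}} - u^{a}\right)}{\log{\left(u \right)}} \, du$.

Since $\dfrac{\partial}{\partial a}\,u^{a} = u^{a} \ln u$, the $\ln u$ in the denominator cancels and
$$\frac{dI}{da} = \int_{0}^{1} -3 u^{a} \, du = -3 \left[\frac{u^{a+1}}{a+1}\right]_0^1 = - \frac{3}{a + 1}.$$

Integrating with respect to $a$ gives $I(a) = - \log{\left(\frac{216 \left(a + 1\right)^{3}}{2197} \right)} + C$.

At $a = \frac{7}{6}$ the integrand is identically $0$, so $I(\frac{7}{6}) = 0$. The closed form gives $0$, hence $C = 0$.

Setting $a = \frac{1}{4}$:
$$I = - \log{\left(\frac{3375}{17576} \right)}.$$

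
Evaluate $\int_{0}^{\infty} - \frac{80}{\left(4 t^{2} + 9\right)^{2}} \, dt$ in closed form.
$- \frac{10 \pi}{27}$

Begin with the known result
$$J(a) = \int_{0}^{\infty} - \frac{5}{a^{2} + t^{2}} \, dt = - \frac{5 \pi}{2 a}.$$

Differentiating under the integral sign with respect to $a$,
$$\frac{dJ}{da} = \int_{0}^{\infty} \frac{10 a}{\left(a^{2} + t^{2}\right)^{2}} \, dt = \frac{5 \pi}{2 a^{2}},$$
so $\int_{0}^{\infty} - \frac{5}{\left(a^{2} + t^{2}\right)^{2}} \, dt = - \frac{5 \pi}{4 a^{3}}$.

Setting $a = \frac{3}{2}$:
$$I = - \frac{10 \pi}{27}.$$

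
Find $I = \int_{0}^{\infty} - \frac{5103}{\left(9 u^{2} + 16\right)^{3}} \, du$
$- \frac{5103 \pi}{16384}$

Begin with the known result
$$J(a) = \int_{0}^{\infty} - \frac{7}{a^{2} + u^{2}} \, du = - \frac{7 \pi}{2 a}.$$

Differentiating under the integral sign with respect to $a$,
$$\frac{dJ}{da} = \int_{0}^{\infty} \frac{14 a}{\left(a^{2} + u^{2}\right)^{2}} \, du = \frac{7 \pi}{2 a^{2}},$$
so $\int_{0}^{\infty} - \frac{7}{\left(a^{2} + u^{2}\right)^{2}} \, du = - \frac{7 \pi}{4 a^{3}}$.

Repeating — each differentiation of $1/(u^2+a^2)^j$ produces $-2ja/(u^2+a^2)^{j+1}$ — and dividing through by $-2ja$ at each step yields, after $2$ differentiations in total,
$$\int_{0}^{\infty} - \frac{7}{\left(a^{2} + u^{2}\right)^{3}} \, du = - \frac{21 \pi}{16 a^{5}}.$$

Setting $a = \frac{4}{3}$:
$$I = - \frac{5103 \pi}{16384}.$$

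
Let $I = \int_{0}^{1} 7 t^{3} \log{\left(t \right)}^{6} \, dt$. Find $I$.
$\frac{315}{1024}$

Consider the simpler parametrised integral
$$J(a) = \int_{0}^{1} 7 t^{a} \, dt = \frac{7}{a + 1}.$$

Differentiating under the integral sign brings down a factor of $\ln t$:
$$\frac{dJ}{da} = \int_{0}^{1} 7 t^{a} \log{\left(t \right)} \, dt = - \frac{7}{\left(a + 1\right)^{2}}.$$

Repeating $6$ times in total — each differentiation brings down another $\ln t$ — gives
$$\frac{d^{6}J}{da^{6}} = \int_{0}^{1} 7 t^{a} \log{\left(t \right)}^{6} \, dt = \frac{5040}{\left(a + 1\right)^{7}},$$
and the integrand here is exactly the target integrand, so $I = \frac{5040}{\left(a + 1\right)^{7}}$.

Setting $a = 3$:
$$I = \frac{315}{1024}.$$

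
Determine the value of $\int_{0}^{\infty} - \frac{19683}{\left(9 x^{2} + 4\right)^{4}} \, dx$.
$- \frac{32805 \pi}{4096}$

Begin with the known result
$$J(a) = \int_{0}^{\infty} - \frac{3}{a^{2} + x^{2}} \, dx = - \frac{3 \pi}{2 a}.$$

Differentiating under the integral sign with respect to $a$,
$$\frac{dJ}{da} = \int_{0}^{\infty} \frac{6 a}{\left(a^{2} + x^{2}\right)^{2}} \, dx = \frac{3 \pi}{2 a^{2}},$$
so $\int_{0}^{\infty} - \frac{3}{\left(a^{2} + x^{2}\right)^{2}} \, dx = - \frac{3 \pi}{4 a^{3}}$.

Repeating — each differentiation of $1/(x^2+a^2)^j$ produces $-2ja/(x^2+a^2)^{j+1}$ — and dividing through by $-2ja$ at each step yields, after $3$ differentiations in total,
$$\int_{0}^{\infty} - \frac{3}{\left(a^{2} + x^{2}\right)^{4}} \, dx = - \frac{15 \pi}{32 a^{7}}.$$

Setting $a = \frac{2}{3}$:
$$I = - \frac{32805 \pi}{4096}.$$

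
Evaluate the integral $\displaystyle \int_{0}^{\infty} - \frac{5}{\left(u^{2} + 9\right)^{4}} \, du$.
$- \frac{25 \pi}{69984}$

Recall the elementary integral
$$J(a) = \int_{0}^{\infty} - \frac{5}{a^{2} + u^{2}} \, du = - \frac{5 \pi}{2 a}.$$

Differentiating under the integral sign with respect to $a$,
$$\frac{dJ}{da} = \int_{0}^{\infty} \frac{10 a}{\left(a^{2} + u^{2}\right)^{2}} \, du = \frac{5 \pi}{2 a^{2}},$$
so $\int_{0}^{\infty} - \frac{5}{\left(a^{2} + u^{2}\right)^{2}} \, du = - \frac{5 \pi}{4 a^{3}}$.

Repeating — each differentiation of $1/(u^2+a^2)^j$ produces $-2ja/(u^2+a^2)^{j+1}$ — and dividing through by $-2ja$ at each step yields, after $3$ differentiations in total,
$$\int_{0}^{\infty} - \frac{5}{\left(a^{2} + u^{2}\right)^{4}} \, du = - \frac{25 \pi}{32 a^{7}}.$$

Setting $a = 3$:
$$I = - \frac{25 \pi}{69984}.$$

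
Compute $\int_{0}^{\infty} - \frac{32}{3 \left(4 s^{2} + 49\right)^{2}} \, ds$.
$- \frac{4 \pi}{1029}$

Start from the standard arctangent integral
$$J(a) = \int_{0}^{\infty} - \frac{2}{3 \left(a^{2} + s^{2}\right)} \, ds = - \frac{\pi}{3 a}.$$

Differentiating under the integral sign with respect to $a$,
$$\frac{dJ}{da} = \int_{0}^{\infty} \frac{4 a}{3 \left(a^{2} + s^{2}\right)^{2}} \, ds = \frac{\pi}{3 a^{2}},$$
so $\int_{0}^{\infty} - \frac{2}{3 \left(a^{2} + s^{2}\right)^{2}} \, ds = - \frac{\pi}{6 a^{3}}$.

Setting $a = \frac{7}{2}$:
$$I = - \frac{4 \pi}{1029}.$$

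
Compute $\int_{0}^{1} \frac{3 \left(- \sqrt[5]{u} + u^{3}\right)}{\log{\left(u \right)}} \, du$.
$\log{\left(\frac{1000}{27} \right)}$

Introduce a parameter $a$ in the exponent: let $I(a) = \int_{0}^{1} \frac{3 \left(- \sqrt[5]{u} + u^{a}\right)}{\log{\left(u \right)}} \, du$.

Since $\dfrac{\partial}{\partial a}\,u^{a} = u^{a} \ln u$, the $\ln u$ in the denominator cancels and
$$\frac{dI}{da} = \int_{0}^{1} 3 u^{a} \, du = 3 \left[\frac{u^{a+1}}{a+1}\right]_0^1 = \frac{3}{a + 1}.$$

Integrating with respect to $a$ gives $I(a) = \log{\left(\frac{125 \left(a + 1\right)^{3}}{216} \right)} + C$.

At $a = \frac{1}{5}$ the integrand is identically $0$, so $I(\frac{1}{5}) = 0$. The closed form gives $0$, hence $C = 0$.

Setting $a = 3$:
$$I = \log{\left(\frac{1000}{27} \right)}.$$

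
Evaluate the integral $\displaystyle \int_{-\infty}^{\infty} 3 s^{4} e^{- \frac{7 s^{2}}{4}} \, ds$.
$\frac{72 \sqrt{7} \sqrt{\pi}}{343}$

Begin with the known integral
$$J(a) = \int_{-\infty}^{\infty} 3 e^{- a s^{2}} \, ds = \frac{3 \sqrt{\pi}}{\sqrt{a}}.$$

Differentiating under the integral sign brings down a factor of $(-s^2)$:
$$\frac{dJ}{da} = \int_{-\infty}^{\infty} - 3 s^{2} e^{- a s^{2}} \, ds = - \frac{3 \sqrt{\pi}}{2 a^{\frac{3}{2}}}.$$

Repeating twice in total — each differentiation brings down another $(-s^2)$ — gives
$$\frac{d^{2}J}{da^{2}} = \int_{-\infty}^{\infty} 3 s^{4} e^{- a s^{2}} \, ds = \frac{9 \sqrt{\pi}}{4 a^{\frac{5}{2}}},$$
and the integrand here is exactly the target integrand, so $I = \frac{9 \sqrt{\pi}}{4 a^{\frac{5}{2}}}$.

Setting $a = \frac{7}{4}$:
$$I = \frac{72 \sqrt{7} \sqrt{\pi}}{343}.$$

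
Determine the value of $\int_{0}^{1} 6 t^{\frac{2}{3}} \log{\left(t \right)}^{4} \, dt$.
$\frac{34992}{3125}$

Consider the simpler parametrised integral
$$J(a) = \int_{0}^{1} 6 t^{a} \, dt = \frac{6}{a + 1}.$$

Differentiating under the integral sign brings down a factor of $\ln t$:
$$\frac{dJ}{da} = \int_{0}^{1} 6 t^{a} \log{\left(t \right)} \, dt = - \frac{6}{\left(a + 1\right)^{2}}.$$

Repeating $4$ times in total — each differentiation brings down another $\ln t$ — gives
$$\frac{d^{4}J}{da^{4}} = \int_{0}^{1} 6 t^{a} \log{\left(t \right)}^{4} \, dt = \frac{144}{\left(a + 1\right)^{5}},$$
and the integrand here is exactly the target integrand, so $I = \frac{144}{\left(a + 1\right)^{5}}$.

Setting $a = \frac{2}{3}$:
$$I = \frac{34992}{3125}.$$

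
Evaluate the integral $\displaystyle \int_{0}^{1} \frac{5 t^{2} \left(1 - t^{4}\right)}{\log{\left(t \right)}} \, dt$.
$\log{\left(\frac{243}{16807} \right)}$

Introduce a parameter $a$ in the exponent: let $I(a) = \int_{0}^{1} \frac{5 \left(- t^{6} + t^{a}\right)}{\log{\left(t \right)}} \, dt$.

Since $\dfrac{\partial}{\partial a}\,t^{a} = t^{a} \ln t$, the $\ln t$ in the denominator cancels and
$$\frac{dI}{da} = \int_{0}^{1} 5 t^{a} \, dt = 5 \left[\frac{t^{a+1}}{a+1}\right]_0^1 = \frac{5}{a + 1}.$$

Integrating with respect to $a$ gives $I(a) = \log{\left(\frac{\left(a + 1\right)^{5}}{16807} \right)} + C$.

At $a = 6$ the integrand is identically $0$, so $I(6) = 0$. The closed form gives $0$, hence $C = 0$.

Setting $a = 2$:
$$I = \log{\left(\frac{243}{16807} \right)}.$$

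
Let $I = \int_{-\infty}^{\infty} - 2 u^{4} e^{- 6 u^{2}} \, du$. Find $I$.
$- \frac{\sqrt{6} \sqrt{\pi}}{144}$

Consider the simpler parametrised integral
$$J(a) = \int_{-\infty}^{\infty} - 2 e^{- a u^{2}} \, du = - \frac{2 \sqrt{\pi}}{\sqrt{a}}.$$

Differentiating under the integral sign brings down a factor of $(-u^2)$:
$$\frac{dJ}{da} = \int_{-\infty}^{\infty} 2 u^{2} e^{- a u^{2}} \, du = \frac{\sqrt{\pi}}{a^{\frac{3}{2}}}.$$

Repeating twice in total — each differentiation brings down another $(-u^2)$ — gives
$$\frac{d^{2}J}{da^{2}} = \int_{-\infty}^{\infty} - 2 u^{4} e^{- a u^{2}} \, du = - \frac{3 \sqrt{\pi}}{2 a^{\frac{5}{2}}},$$
and the integrand here is exactly the target integrand, so $I = - \frac{3 \sqrt{\pi}}{2 a^{\frac{5}{2}}}$.

Setting $a = 6$:
$$I = - \frac{\sqrt{6} \sqrt{\pi}}{144}.$$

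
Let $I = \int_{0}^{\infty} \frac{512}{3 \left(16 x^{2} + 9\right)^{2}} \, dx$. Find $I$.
$\frac{32 \pi}{81}$

Start from the standard arctangent integral
$$J(a) = \int_{0}^{\infty} \frac{2}{3 \left(a^{2} + x^{2}\right)} \, dx = \frac{\pi}{3 a}.$$

Differentiating under the integral sign with respect to $a$,
$$\frac{dJ}{da} = \int_{0}^{\infty} - \frac{4 a}{3 \left(a^{2} + x^{2}\right)^{2}} \, dx = - \frac{\pi}{3 a^{2}},$$
so $\int_{0}^{\infty} \frac{2}{3 \left(a^{2} + x^{2}\right)^{2}} \, dx = \frac{\pi}{6 a^{3}}$.

Setting $a = \frac{3}{4}$:
$$I = \frac{32 \pi}{81}.$$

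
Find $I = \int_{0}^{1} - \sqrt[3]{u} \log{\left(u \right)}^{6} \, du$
$- \frac{98415}{1024}$

Begin with the known integral
$$J(a) = \int_{0}^{1} - u^{a} \, du = - \frac{1}{a + 1}.$$

Differentiating under the integral sign brings down a factor of $\ln u$:
$$\frac{dJ}{da} = \int_{0}^{1} - u^{a} \log{\left(u \right)} \, du = \frac{1}{\left(a + 1\right)^{2}}.$$

Repeating $6$ times in total — each differentiation brings down another $\ln u$ — gives
$$\frac{d^{6}J}{da^{6}} = \int_{0}^{1} - u^{a} \log{\left(u \right)}^{6} \, du = - \frac{720}{\left(a + 1\right)^{7}},$$
and the integrand here is exactly the target integrand, so $I = - \frac{720}{\left(a + 1\right)^{7}}$.

Setting $a = \frac{1}{3}$:
$$I = - \frac{98415}{1024}.$$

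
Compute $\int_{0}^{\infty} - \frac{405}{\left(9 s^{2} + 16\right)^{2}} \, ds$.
$- \frac{135 \pi}{256}$

Begin with the known result
$$J(a) = \int_{0}^{\infty} - \frac{5}{a^{2} + s^{2}} \, ds = - \frac{5 \pi}{2 a}.$$

Differentiating under the integral sign with respect to $a$,
$$\frac{dJ}{da} = \int_{0}^{\infty} \frac{10 a}{\left(a^{2} + s^{2}\right)^{2}} \, ds = \frac{5 \pi}{2 a^{2}},$$
so $\int_{0}^{\infty} - \frac{5}{\left(a^{2} + s^{2}\right)^{2}} \, ds = - \frac{5 \pi}{4 a^{3}}$.

Setting $a = \frac{4}{3}$:
$$I = - \frac{135 \pi}{256}.$$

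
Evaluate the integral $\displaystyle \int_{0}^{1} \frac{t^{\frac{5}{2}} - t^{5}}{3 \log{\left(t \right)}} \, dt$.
$\log{\left(\frac{\sqrt[3]{126}}{6} \right)}$

Consider the one-parameter family: let $I(a) = \int_{0}^{1} \frac{t^{\frac{5}{2}} - t^{a}}{3 \log{\left(t \right)}} \, dt$.

Since $\dfrac{\partial}{\partial a}\,t^{a} = t^{a} \ln t$, the $\ln t$ in the denominator cancels and
$$\frac{dI}{da} = \int_{0}^{1} - \frac{1}{3} t^{a} \, dt = - \frac{1}{3} \left[\frac{t^{a+1}}{a+1}\right]_0^1 = - \frac{1}{3 a + 3}.$$

Integrating with respect to $a$ gives $I(a) = - \frac{\log{\left(a + 1 \right)}}{3} - \frac{\log{\left(2 \right)}}{3} + \frac{\log{\left(7 \right)}}{3} + C$.

At $a = \frac{5}{2}$ the integrand is identically $0$, so $I(\frac{5}{2}) = 0$. The closed form gives $0$, hence $C = 0$.

Setting $a = 5$:
$$I = \log{\left(\frac{\sqrt[3]{126}}{6} \right)}.$$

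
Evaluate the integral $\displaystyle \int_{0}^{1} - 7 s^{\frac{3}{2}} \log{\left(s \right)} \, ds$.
$\frac{28}{25}$

Start from the elementary integral
$$J(a) = \int_{0}^{1} - 7 s^{a} \, ds = - \frac{7}{a + 1}.$$

Differentiating under the integral sign brings down a factor of $\ln s$:
$$\frac{dJ}{da} = \int_{0}^{1} - 7 s^{a} \log{\left(s \right)} \, ds = \frac{7}{\left(a + 1\right)^{2}}.$$

The integral on the left is $I$, so $I = \frac{7}{\left(a + 1\right)^{2}}$.

Setting $a = \frac{3}{2}$:
$$I = \frac{28}{25}.$$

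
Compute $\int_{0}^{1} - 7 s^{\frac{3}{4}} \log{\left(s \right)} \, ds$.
$\frac{16}{7}$

Start from the elementary integral
$$J(a) = \int_{0}^{1} - 7 s^{a} \, ds = - \frac{7}{a + 1}.$$

Differentiating under the integral sign brings down a factor of $\ln s$:
$$\frac{dJ}{da} = \int_{0}^{1} - 7 s^{a} \log{\left(s \right)} \, ds = \frac{7}{\left(a + 1\right)^{2}}.$$

The integral on the left is $I$, so $I = \frac{7}{\left(a + 1\right)^{2}}$.

Setting $a = \frac{3}{4}$:
$$I = \frac{16}{7}.$$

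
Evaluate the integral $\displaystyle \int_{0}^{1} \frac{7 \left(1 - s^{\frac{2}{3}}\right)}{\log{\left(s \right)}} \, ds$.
$- \log{\left(\frac{78125}{2187} \right)}$

Introduce a parameter $a$ in the exponent: let $I(a) = \int_{0}^{1} \frac{7 \left(1 - s^{a}\right)}{\log{\left(s \right)}} \, ds$.

Since $\dfrac{\partial}{\partial a}\,s^{a} = s^{a} \ln s$, the $\ln s$ in the denominator cancels and
$$\frac{dI}{da} = \int_{0}^{1} -7 s^{a} \, ds = -7 \left[\frac{s^{a+1}}{a+1}\right]_0^1 = - \frac{7}{a + 1}.$$

Integrating with respect to $a$ gives $I(a) = - 7 \log{\left(a + 1 \right)} + C$.

At $a = 0$ the integrand is identically $0$, so $I(0) = 0$. The closed form gives $0$, hence $C = 0$.

Setting $a = \frac{2}{3}$:
$$I = - \log{\left(\frac{78125}{2187} \right)}.$$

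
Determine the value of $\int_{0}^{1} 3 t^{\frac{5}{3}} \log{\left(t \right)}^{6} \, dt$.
$\frac{295245}{131072}$

Start from the elementary integral
$$J(a) = \int_{0}^{1} 3 t^{a} \, dt = \frac{3}{a + 1}.$$

Differentiating under the integral sign brings down a factor of $\ln t$:
$$\frac{dJ}{da} = \int_{0}^{1} 3 t^{a} \log{\left(t \right)} \, dt = - \frac{3}{\left(a + 1\right)^{2}}.$$

Repeating $6$ times in total — each differentiation brings down another $\ln t$ — gives
$$\frac{d^{6}J}{da^{6}} = \int_{0}^{1} 3 t^{a} \log{\left(t \right)}^{6} \, dt = \frac{2160}{\left(a + 1\right)^{7}},$$
and the integrand here is exactly the target integrand, so $I = \frac{2160}{\left(a + 1\right)^{7}}$.

Setting $a = \frac{5}{3}$:
$$I = \frac{295245}{131072}.$$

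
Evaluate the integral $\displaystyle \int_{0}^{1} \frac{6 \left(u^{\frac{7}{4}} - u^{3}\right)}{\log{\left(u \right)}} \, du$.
$- \log{\left(\frac{16777216}{1771561} \right)}$

Introduce a parameter $a$ in the exponent: let $I(a) = \int_{0}^{1} \frac{6 \left(u^{\frac{7}{4}} - u^{a}\right)}{\log{\left(u \right)}} \, du$.

Since $\dfrac{\partial}{\partial a}\,u^{a} = u^{a} \ln u$, the $\ln u$ in the denominator cancels and
$$\frac{dI}{da} = \int_{0}^{1} -6 u^{a} \, du = -6 \left[\frac{u^{a+1}}{a+1}\right]_0^1 = - \frac{6}{a + 1}.$$

Integrating with respect to $a$ gives $I(a) = - \log{\left(\frac{4096 \left(a + 1\right)^{6}}{1771561} \right)} + C$.

At $a = \frac{7}{4}$ the integrand is identically $0$, so $I(\frac{7}{4}) = 0$. The closed form gives $0$, hence $C = 0$.

Setting $a = 3$:
$$I = - \log{\left(\frac{16777216}{1771561} \right)}.$$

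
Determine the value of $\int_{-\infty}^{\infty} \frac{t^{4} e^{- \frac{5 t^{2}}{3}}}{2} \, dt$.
$\frac{27 \sqrt{15} \sqrt{\pi}}{1000}$

Start from the elementary integral
$$J(a) = \int_{-\infty}^{\infty} \frac{e^{- a t^{2}}}{2} \, dt = \frac{\sqrt{\pi}}{2 \sqrt{a}}.$$

Differentiating under the integral sign brings down a factor of $(-t^2)$:
$$\frac{dJ}{da} = \int_{-\infty}^{\infty} - \frac{t^{2} e^{- a t^{2}}}{2} \, dt = - \frac{\sqrt{\pi}}{4 a^{\frac{3}{2}}}.$$

Repeating twice in total — each differentiation brings down another $(-t^2)$ — gives
$$\frac{d^{2}J}{da^{2}} = \int_{-\infty}^{\infty} \frac{t^{4} e^{- a t^{2}}}{2} \, dt = \frac{3 \sqrt{\pi}}{8 a^{\frac{5}{2}}},$$
and the integrand here is exactly the target integrand, so $I = \frac{3 \sqrt{\pi}}{8 a^{\frac{5}{2}}}$.

Setting $a = \frac{5}{3}$:
$$I = \frac{27 \sqrt{15} \sqrt{\pi}}{1000}.$$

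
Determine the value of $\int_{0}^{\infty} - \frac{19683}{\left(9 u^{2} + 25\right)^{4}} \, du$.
$- \frac{6561 \pi}{500000}$

Begin with the known result
$$J(a) = \int_{0}^{\infty} - \frac{3}{a^{2} + u^{2}} \, du = - \frac{3 \pi}{2 a}.$$

Differentiating under the integral sign with respect to $a$,
$$\frac{dJ}{da} = \int_{0}^{\infty} \frac{6 a}{\left(a^{2} + u^{2}\right)^{2}} \, du = \frac{3 \pi}{2 a^{2}},$$
so $\int_{0}^{\infty} - \frac{3}{\left(a^{2} + u^{2}\right)^{2}} \, du = - \frac{3 \pi}{4 a^{3}}$.

Repeating — each differentiation of $1/(u^2+a^2)^j$ produces $-2ja/(u^2+a^2)^{j+1}$ — and dividing through by $-2ja$ at each step yields, after $3$ differentiations in total,
$$\int_{0}^{\infty} - \frac{3}{\left(a^{2} + u^{2}\right)^{4}} \, du = - \frac{15 \pi}{32 a^{7}}.$$

Setting $a = \frac{5}{3}$:
$$I = - \frac{6561 \pi}{500000}.$$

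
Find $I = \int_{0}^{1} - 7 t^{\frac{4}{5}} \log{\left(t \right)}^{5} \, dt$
$\frac{4375000}{177147}$

Start from the elementary integral
$$J(a) = \int_{0}^{1} - 7 t^{a} \, dt = - \frac{7}{a + 1}.$$

Differentiating under the integral sign brings down a factor of $\ln t$:
$$\frac{dJ}{da} = \int_{0}^{1} - 7 t^{a} \log{\left(t \right)} \, dt = \frac{7}{\left(a + 1\right)^{2}}.$$

Repeating $5$ times in total — each differentiation brings down another $\ln t$ — gives
$$\frac{d^{5}J}{da^{5}} = \int_{0}^{1} - 7 t^{a} \log{\left(t \right)}^{5} \, dt = \frac{840}{\left(a + 1\right)^{6}},$$
and the integrand here is exactly the target integrand, so $I = \frac{840}{\left(a + 1\right)^{6}}$.

Setting $a = \frac{4}{5}$:
$$I = \frac{4375000}{177147}.$$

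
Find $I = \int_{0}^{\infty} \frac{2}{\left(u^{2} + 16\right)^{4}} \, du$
$\frac{5 \pi}{262144}$

Recall the elementary integral
$$J(a) = \int_{0}^{\infty} \frac{2}{a^{2} + u^{2}} \, du = \frac{\pi}{a}.$$

Differentiating under the integral sign with respect to $a$,
$$\frac{dJ}{da} = \int_{0}^{\infty} - \frac{4 a}{\left(a^{2} + u^{2}\right)^{2}} \, du = - \frac{\pi}{a^{2}},$$
so $\int_{0}^{\infty} \frac{2}{\left(a^{2} + u^{2}\right)^{2}} \, du = \frac{\pi}{2 a^{3}}$.

Repeating — each differentiation of $1/(u^2+a^2)^j$ produces $-2ja/(u^2+a^2)^{j+1}$ — and dividing through by $-2ja$ at each step yields, after $3$ differentiations in total,
$$\int_{0}^{\infty} \frac{2}{\left(a^{2} + u^{2}\right)^{4}} \, du = \frac{5 \pi}{16 a^{7}}.$$

Setting $a = 4$:
$$I = \frac{5 \pi}{262144}.$$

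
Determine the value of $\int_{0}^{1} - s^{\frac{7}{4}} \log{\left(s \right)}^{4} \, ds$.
$- \frac{24576}{161051}$

Start from the elementary integral
$$J(a) = \int_{0}^{1} - s^{a} \, ds = - \frac{1}{a + 1}.$$

Differentiating under the integral sign brings down a factor of $\ln s$:
$$\frac{dJ}{da} = \int_{0}^{1} - s^{a} \log{\left(s \right)} \, ds = \frac{1}{\left(a + 1\right)^{2}}.$$

Repeating $4$ times in total — each differentiation brings down another $\ln s$ — gives
$$\frac{d^{4}J}{da^{4}} = \int_{0}^{1} - s^{a} \log{\left(s \right)}^{4} \, ds = - \frac{24}{\left(a + 1\right)^{5}},$$
and the integrand here is exactly the target integrand, so $I = - \frac{24}{\left(a + 1\right)^{5}}$.

Setting $a = \frac{7}{4}$:
$$I = - \frac{24576}{161051}.$$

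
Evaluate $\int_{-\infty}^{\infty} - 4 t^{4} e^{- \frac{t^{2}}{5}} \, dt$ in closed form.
$- 75 \sqrt{5} \sqrt{\pi}$

Consider the simpler parametrised integral
$$J(a) = \int_{-\infty}^{\infty} - 4 e^{- a t^{2}} \, dt = - \frac{4 \sqrt{\pi}}{\sqrt{a}}.$$

Differentiating under the integral sign brings down a factor of $(-t^2)$:
$$\frac{dJ}{da} = \int_{-\infty}^{\infty} 4 t^{2} e^{- a t^{2}} \, dt = \frac{2 \sqrt{\pi}}{a^{\frac{3}{2}}}.$$

Repeating twice in total — each differentiation brings down another $(-t^2)$ — gives
$$\frac{d^{2}J}{da^{2}} = \int_{-\infty}^{\infty} - 4 t^{4} e^{- a t^{2}} \, dt = - \frac{3 \sqrt{\pi}}{a^{\frac{5}{2}}},$$
and the integrand here is exactly the target integrand, so $I = - \frac{3 \sqrt{\pi}}{a^{\frac{5}{2}}}$.

Setting $a = \frac{1}{5}$:
$$I = - 75 \sqrt{5} \sqrt{\pi}.$$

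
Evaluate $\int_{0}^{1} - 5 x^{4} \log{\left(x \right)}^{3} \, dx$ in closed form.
$\frac{6}{125}$

Start from the elementary integral
$$J(a) = \int_{0}^{1} - 5 x^{a} \, dx = - \frac{5}{a + 1}.$$

Differentiating under the integral sign brings down a factor of $\ln x$:
$$\frac{dJ}{da} = \int_{0}^{1} - 5 x^{a} \log{\left(x \right)} \, dx = \frac{5}{\left(a + 1\right)^{2}}.$$

Repeating $3$ times in total — each differentiation brings down another $\ln x$ — gives
$$\frac{d^{3}J}{da^{3}} = \int_{0}^{1} - 5 x^{a} \log{\left(x \right)}^{3} \, dx = \frac{30}{\left(a + 1\right)^{4}},$$
and the integrand here is exactly the target integrand, so $I = \frac{30}{\left(a + 1\right)^{4}}$.

Setting $a = 4$:
$$I = \frac{6}{125}.$$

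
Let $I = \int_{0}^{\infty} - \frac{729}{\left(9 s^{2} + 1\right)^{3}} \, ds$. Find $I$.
$- \frac{729 \pi}{16}$

Begin with the known result
$$J(a) = \int_{0}^{\infty} - \frac{1}{a^{2} + s^{2}} \, ds = - \frac{\pi}{2 a}.$$

Differentiating under the integral sign with respect to $a$,
$$\frac{dJ}{da} = \int_{0}^{\infty} \frac{2 a}{\left(a^{2} + s^{2}\right)^{2}} \, ds = \frac{\pi}{2 a^{2}},$$
so $\int_{0}^{\infty} - \frac{1}{\left(a^{2} + s^{2}\right)^{2}} \, ds = - \frac{\pi}{4 a^{3}}$.

Repeating — each differentiation of $1/(s^2+a^2)^j$ produces $-2ja/(s^2+a^2)^{j+1}$ — and dividing through by $-2ja$ at each step yields, after $2$ differentiations in total,
$$\int_{0}^{\infty} - \frac{1}{\left(a^{2} + s^{2}\right)^{3}} \, ds = - \frac{3 \pi}{16 a^{5}}.$$

Setting $a = \frac{1}{3}$:
$$I = - \frac{729 \pi}{16}.$$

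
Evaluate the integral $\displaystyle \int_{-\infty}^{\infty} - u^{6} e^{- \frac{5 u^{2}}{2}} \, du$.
$- \frac{3 \sqrt{10} \sqrt{\pi}}{125}$

Start from the elementary integral
$$J(a) = \int_{-\infty}^{\infty} - e^{- a u^{2}} \, du = - \frac{\sqrt{\pi}}{\sqrt{a}}.$$

Differentiating under the integral sign brings down a factor of $(-u^2)$:
$$\frac{dJ}{da} = \int_{-\infty}^{\infty} u^{2} e^{- a u^{2}} \, du = \frac{\sqrt{\pi}}{2 a^{\frac{3}{2}}}.$$

Repeating $3$ times in total — each differentiation brings down another $(-u^2)$ — gives
$$\frac{d^{3}J}{da^{3}} = \int_{-\infty}^{\infty} u^{6} e^{- a u^{2}} \, du = \frac{15 \sqrt{\pi}}{8 a^{\frac{7}{2}}},$$
and the integrand here is $(-1)^{3}$ times the target integrand, so $I = (-1)^{3}\,\frac{d^{3}J}{da^{3}} = - \frac{15 \sqrt{\pi}}{8 a^{\frac{7}{2}}}$.

Setting $a = \frac{5}{2}$:
$$I = - \frac{3 \sqrt{10} \sqrt{\pi}}{125}.$$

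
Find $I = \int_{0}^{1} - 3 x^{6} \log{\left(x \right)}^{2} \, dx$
$- \frac{6}{343}$

Consider the simpler parametrised integral
$$J(a) = \int_{0}^{1} - 3 x^{a} \, dx = - \frac{3}{a + 1}.$$

Differentiating under the integral sign brings down a factor of $\ln x$:
$$\frac{dJ}{da} = \int_{0}^{1} - 3 x^{a} \log{\left(x \right)} \, dx = \frac{3}{\left(a + 1\right)^{2}}.$$

Repeating twice in total — each differentiation brings down another $\ln x$ — gives
$$\frac{d^{2}J}{da^{2}} = \int_{0}^{1} - 3 x^{a} \log{\left(x \right)}^{2} \, dx = - \frac{6}{\left(a + 1\right)^{3}},$$
and the integrand here is exactly the target integrand, so $I = - \frac{6}{\left(a + 1\right)^{3}}$.

Setting $a = 6$:
$$I = - \frac{6}{343}.$$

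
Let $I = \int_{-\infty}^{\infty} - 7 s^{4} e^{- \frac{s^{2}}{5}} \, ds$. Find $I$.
$- \frac{525 \sqrt{5} \sqrt{\pi}}{4}$

Consider the simpler parametrised integral
$$J(a) = \int_{-\infty}^{\infty} - 7 e^{- a s^{2}} \, ds = - \frac{7 \sqrt{\pi}}{\sqrt{a}}.$$

Differentiating under the integral sign brings down a factor of $(-s^2)$:
$$\frac{dJ}{da} = \int_{-\infty}^{\infty} 7 s^{2} e^{- a s^{2}} \, ds = \frac{7 \sqrt{\pi}}{2 a^{\frac{3}{2}}}.$$

Repeating twice in total — each differentiation brings down another $(-s^2)$ — gives
$$\frac{d^{2}J}{da^{2}} = \int_{-\infty}^{\infty} - 7 s^{4} e^{- a s^{2}} \, ds = - \frac{21 \sqrt{\pi}}{4 a^{\frac{5}{2}}},$$
and the integrand here is exactly the target integrand, so $I = - \frac{21 \sqrt{\pi}}{4 a^{\frac{5}{2}}}$.

Setting $a = \frac{1}{5}$:
$$I = - \frac{525 \sqrt{5} \sqrt{\pi}}{4}.$$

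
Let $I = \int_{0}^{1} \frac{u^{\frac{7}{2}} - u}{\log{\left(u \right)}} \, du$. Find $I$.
$\log{\left(\frac{9}{4} \right)}$

Introduce a parameter $a$ in the exponent: let $I(a) = \int_{0}^{1} \frac{- u + u^{a}}{\log{\left(u \right)}} \, du$.

Since $\dfrac{\partial}{\partial a}\,u^{a} = u^{a} \ln u$, the $\ln u$ in the denominator cancels and
$$\frac{dI}{da} = \int_{0}^{1} u^{a} \, du = \left[\frac{u^{a+1}}{a+1}\right]_0^1 = \frac{1}{a + 1}.$$

Integrating with respect to $a$ gives $I(a) = \log{\left(\frac{a}{2} + \frac{1}{2} \right)} + C$.

At $a = 1$ the integrand is identically $0$, so $I(1) = 0$. The closed form gives $0$, hence $C = 0$.

Setting $a = \frac{7}{2}$:
$$I = \log{\left(\frac{9}{4} \right)}.$$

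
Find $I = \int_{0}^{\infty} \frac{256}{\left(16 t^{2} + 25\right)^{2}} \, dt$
$\frac{16 \pi}{125}$

Start from the standard arctangent integral
$$J(a) = \int_{0}^{\infty} \frac{1}{a^{2} + t^{2}} \, dt = \frac{\pi}{2 a}.$$

Differentiating under the integral sign with respect to $a$,
$$\frac{dJ}{da} = \int_{0}^{\infty} - \frac{2 a}{\left(a^{2} + t^{2}\right)^{2}} \, dt = - \frac{\pi}{2 a^{2}},$$
so $\int_{0}^{\infty} \frac{1}{\left(a^{2} + t^{2}\right)^{2}} \, dt = \frac{\pi}{4 a^{3}}$.

Setting $a = \frac{5}{4}$:
$$I = \frac{16 \pi}{125}.$$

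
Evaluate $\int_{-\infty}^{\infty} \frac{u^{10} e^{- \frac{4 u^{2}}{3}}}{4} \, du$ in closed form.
$\frac{229635 \sqrt{3} \sqrt{\pi}}{262144}$

Start from the elementary integral
$$J(a) = \int_{-\infty}^{\infty} \frac{e^{- a u^{2}}}{4} \, du = \frac{\sqrt{\pi}}{4 \sqrt{a}}.$$

Differentiating under the integral sign brings down a factor of $(-u^2)$:
$$\frac{dJ}{da} = \int_{-\infty}^{\infty} - \frac{u^{2} e^{- a u^{2}}}{4} \, du = - \frac{\sqrt{\pi}}{8 a^{\frac{3}{2}}}.$$

Repeating $5$ times in total — each differentiation brings down another $(-u^2)$ — gives
$$\frac{d^{5}J}{da^{5}} = \int_{-\infty}^{\infty} - \frac{u^{10} e^{- a u^{2}}}{4} \, du = - \frac{945 \sqrt{\pi}}{128 a^{\frac{11}{2}}},$$
and the integrand here is $(-1)^{5}$ times the target integrand, so $I = (-1)^{5}\,\frac{d^{5}J}{da^{5}} = \frac{945 \sqrt{\pi}}{128 a^{\frac{11}{2}}}$.

Setting $a = \frac{4}{3}$:
$$I = \frac{229635 \sqrt{3} \sqrt{\pi}}{262144}.$$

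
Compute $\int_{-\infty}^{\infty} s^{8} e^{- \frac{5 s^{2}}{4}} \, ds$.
$\frac{672 \sqrt{5} \sqrt{\pi}}{625}$

Consider the simpler parametrised integral
$$J(a) = \int_{-\infty}^{\infty} e^{- a s^{2}} \, ds = \frac{\sqrt{\pi}}{\sqrt{a}}.$$

Differentiating under the integral sign brings down a factor of $(-s^2)$:
$$\frac{dJ}{da} = \int_{-\infty}^{\infty} - s^{2} e^{- a s^{2}} \, ds = - \frac{\sqrt{\pi}}{2 a^{\frac{3}{2}}}.$$

Repeating $4$ times in total — each differentiation brings down another $(-s^2)$ — gives
$$\frac{d^{4}J}{da^{4}} = \int_{-\infty}^{\infty} s^{8} e^{- a s^{2}} \, ds = \frac{105 \sqrt{\pi}}{16 a^{\frac{9}{2}}},$$
and the integrand here is exactly the target integrand, so $I = \frac{105 \sqrt{\pi}}{16 a^{\frac{9}{2}}}$.

Setting $a = \frac{5}{4}$:
$$I = \frac{672 \sqrt{5} \sqrt{\pi}}{625}.$$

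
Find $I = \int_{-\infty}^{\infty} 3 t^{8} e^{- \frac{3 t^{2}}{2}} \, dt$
$\frac{35 \sqrt{6} \sqrt{\pi}}{27}$

Begin with the known integral
$$J(a) = \int_{-\infty}^{\infty} 3 e^{- a t^{2}} \, dt = \frac{3 \sqrt{\pi}}{\sqrt{a}}.$$

Differentiating under the integral sign brings down a factor of $(-t^2)$:
$$\frac{dJ}{da} = \int_{-\infty}^{\infty} - 3 t^{2} e^{- a t^{2}} \, dt = - \frac{3 \sqrt{\pi}}{2 a^{\frac{3}{2}}}.$$

Repeating $4$ times in total — each differentiation brings down another $(-t^2)$ — gives
$$\frac{d^{4}J}{da^{4}} = \int_{-\infty}^{\infty} 3 t^{8} e^{- a t^{2}} \, dt = \frac{315 \sqrt{\pi}}{16 a^{\frac{9}{2}}},$$
and the integrand here is exactly the target integrand, so $I = \frac{315 \sqrt{\pi}}{16 a^{\frac{9}{2}}}$.

Setting $a = \frac{3}{2}$:
$$I = \frac{35 \sqrt{6} \sqrt{\pi}}{27}.$$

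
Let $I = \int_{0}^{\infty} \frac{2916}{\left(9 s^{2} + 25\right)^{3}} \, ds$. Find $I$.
$\frac{729 \pi}{12500}$

Begin with the known result
$$J(a) = \int_{0}^{\infty} \frac{4}{a^{2} + s^{2}} \, ds = \frac{2 \pi}{a}.$$

Differentiating under the integral sign with respect to $a$,
$$\frac{dJ}{da} = \int_{0}^{\infty} - \frac{8 a}{\left(a^{2} + s^{2}\right)^{2}} \, ds = - \frac{2 \pi}{a^{2}},$$
so $\int_{0}^{\infty} \frac{4}{\left(a^{2} + s^{2}\right)^{2}} \, ds = \frac{\pi}{a^{3}}$.

Repeating — each differentiation of $1/(s^2+a^2)^j$ produces $-2ja/(s^2+a^2)^{j+1}$ — and dividing through by $-2ja$ at each step yields, after $2$ differentiations in total,
$$\int_{0}^{\infty} \frac{4}{\left(a^{2} + s^{2}\right)^{3}} \, ds = \frac{3 \pi}{4 a^{5}}.$$

Setting $a = \frac{5}{3}$:
$$I = \frac{729 \pi}{12500}.$$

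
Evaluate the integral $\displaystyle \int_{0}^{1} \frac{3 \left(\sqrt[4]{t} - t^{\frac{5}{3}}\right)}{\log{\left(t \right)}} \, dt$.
$- \log{\left(\frac{32768}{3375} \right)}$

Consider the one-parameter family: let $I(a) = \int_{0}^{1} \frac{3 \left(\sqrt[4]{t} - t^{a}\right)}{\log{\left(t \right)}} \, dt$.

Since $\dfrac{\partial}{\partial a}\,t^{a} = t^{a} \ln t$, the $\ln t$ in the denominator cancels and
$$\frac{dI}{da} = \int_{0}^{1} -3 t^{a} \, dt = -3 \left[\frac{t^{a+1}}{a+1}\right]_0^1 = - \frac{3}{a + 1}.$$

Integrating with respect to $a$ gives $I(a) = - \log{\left(\frac{64 \left(a + 1\right)^{3}}{125} \right)} + C$.

At $a = \frac{1}{4}$ the integrand is identically $0$, so $I(\frac{1}{4}) = 0$. The closed form gives $0$, hence $C = 0$.

Setting $a = \frac{5}{3}$:
$$I = - \log{\left(\frac{32768}{3375} \right)}.$$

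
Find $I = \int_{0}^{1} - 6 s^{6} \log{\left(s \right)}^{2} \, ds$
$- \frac{12}{343}$

Consider the simpler parametrised integral
$$J(a) = \int_{0}^{1} - 6 s^{a} \, ds = - \frac{6}{a + 1}.$$

Differentiating under the integral sign brings down a factor of $\ln s$:
$$\frac{dJ}{da} = \int_{0}^{1} - 6 s^{a} \log{\left(s \right)} \, ds = \frac{6}{\left(a + 1\right)^{2}}.$$

Repeating twice in total — each differentiation brings down another $\ln s$ — gives
$$\frac{d^{2}J}{da^{2}} = \int_{0}^{1} - 6 s^{a} \log{\left(s \right)}^{2} \, ds = - \frac{12}{\left(a + 1\right)^{3}},$$
and the integrand here is exactly the target integrand, so $I = - \frac{12}{\left(a + 1\right)^{3}}$.

Setting $a = 6$:
$$I = - \frac{12}{343}.$$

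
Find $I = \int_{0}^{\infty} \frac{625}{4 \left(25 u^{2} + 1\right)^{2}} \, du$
$\frac{125 \pi}{16}$

Recall the elementary integral
$$J(a) = \int_{0}^{\infty} \frac{1}{4 \left(a^{2} + u^{2}\right)} \, du = \frac{\pi}{8 a}.$$

Differentiating under the integral sign with respect to $a$,
$$\frac{dJ}{da} = \int_{0}^{\infty} - \frac{a}{2 \left(a^{2} + u^{2}\right)^{2}} \, du = - \frac{\pi}{8 a^{2}},$$
so $\int_{0}^{\infty} \frac{1}{4 \left(a^{2} + u^{2}\right)^{2}} \, du = \frac{\pi}{16 a^{3}}$.

Setting $a = \frac{1}{5}$:
$$I = \frac{125 \pi}{16}.$$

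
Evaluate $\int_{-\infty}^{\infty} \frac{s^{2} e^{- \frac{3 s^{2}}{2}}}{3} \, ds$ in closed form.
$\frac{\sqrt{6} \sqrt{\pi}}{27}$

Consider the simpler parametrised integral
$$J(a) = \int_{-\infty}^{\infty} \frac{e^{- a s^{2}}}{3} \, ds = \frac{\sqrt{\pi}}{3 \sqrt{a}}.$$

Differentiating under the integral sign brings down a factor of $(-s^2)$:
$$\frac{dJ}{da} = \int_{-\infty}^{\infty} - \frac{s^{2} e^{- a s^{2}}}{3} \, ds = - \frac{\sqrt{\pi}}{6 a^{\frac{3}{2}}}.$$

The integral on the left is $-I$, so $I = \frac{\sqrt{\pi}}{6 a^{\frac{3}{2}}}$.

Setting $a = \frac{3}{2}$:
$$I = \frac{\sqrt{6} \sqrt{\pi}}{27}.$$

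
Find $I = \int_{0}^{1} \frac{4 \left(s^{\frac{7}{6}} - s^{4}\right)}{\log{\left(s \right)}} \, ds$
$\log{\left(\frac{28561}{810000} \right)}$

Replace the exponent $\frac{7}{6}$ by a parameter $a$: let $I(a) = \int_{0}^{1} \frac{4 \left(- s^{4} + s^{a}\right)}{\log{\left(s \right)}} \, ds$.

Since $\dfrac{\partial}{\partial a}\,s^{a} = s^{a} \ln s$, the $\ln s$ in the denominator cancels and
$$\frac{dI}{da} = \int_{0}^{1} 4 s^{a} \, ds = 4 \left[\frac{s^{a+1}}{a+1}\right]_0^1 = \frac{4}{a + 1}.$$

Integrating with respect to $a$ gives $I(a) = \log{\left(\frac{\left(a + 1\right)^{4}}{625} \right)} + C$.

At $a = 4$ the integrand is identically $0$, so $I(4) = 0$. The closed form gives $0$, hence $C = 0$.

Setting $a = \frac{7}{6}$:
$$I = \log{\left(\frac{28561}{810000} \right)}.$$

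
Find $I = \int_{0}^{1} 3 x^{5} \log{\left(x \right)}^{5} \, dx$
$- \frac{5}{648}$

Consider the simpler parametrised integral
$$J(a) = \int_{0}^{1} 3 x^{a} \, dx = \frac{3}{a + 1}.$$

Differentiating under the integral sign brings down a factor of $\ln x$:
$$\frac{dJ}{da} = \int_{0}^{1} 3 x^{a} \log{\left(x \right)} \, dx = - \frac{3}{\left(a + 1\right)^{2}}.$$

Repeating $5$ times in total — each differentiation brings down another $\ln x$ — gives
$$\frac{d^{5}J}{da^{5}} = \int_{0}^{1} 3 x^{a} \log{\left(x \right)}^{5} \, dx = - \frac{360}{\left(a + 1\right)^{6}},$$
and the integrand here is exactly the target integrand, so $I = - \frac{360}{\left(a + 1\right)^{6}}$.

Setting $a = 5$:
$$I = - \frac{5}{648}.$$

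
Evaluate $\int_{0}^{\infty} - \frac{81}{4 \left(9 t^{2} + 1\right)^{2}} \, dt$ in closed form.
$- \frac{27 \pi}{16}$

Begin with the known result
$$J(a) = \int_{0}^{\infty} - \frac{1}{4 \left(a^{2} + t^{2}\right)} \, dt = - \frac{\pi}{8 a}.$$

Differentiating under the integral sign with respect to $a$,
$$\frac{dJ}{da} = \int_{0}^{\infty} \frac{a}{2 \left(a^{2} + t^{2}\right)^{2}} \, dt = \frac{\pi}{8 a^{2}},$$
so $\int_{0}^{\infty} - \frac{1}{4 \left(a^{2} + t^{2}\right)^{2}} \, dt = - \frac{\pi}{16 a^{3}}$.

Setting $a = \frac{1}{3}$:
$$I = - \frac{27 \pi}{16}.$$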